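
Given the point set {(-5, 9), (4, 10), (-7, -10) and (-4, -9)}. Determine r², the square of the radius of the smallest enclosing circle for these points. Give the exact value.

The farthest pair is (4, 10)–(-7, -10) with squared distance 521. The circle on this segment as diameter has centre (-1.5, 0) and r² = 521/4 = 130.25.
Check (-5, 9): distance² to centre = 93.25 ≤ 130.25, so it lies inside.
All remaining points lie in this disk, and no smaller disk contains both endpoints, so this is the minimum enclosing circle.

130.25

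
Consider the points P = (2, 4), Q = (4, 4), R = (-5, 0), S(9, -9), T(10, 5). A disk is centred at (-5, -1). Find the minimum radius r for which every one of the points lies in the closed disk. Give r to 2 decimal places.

16.16

The required radius is the distance from (-5, -1) to the farthest point.
Squared distances: 74, 106, 1, 260, 261.
Maximum is 261, attained at T.
r = √261 ≈ 16.16.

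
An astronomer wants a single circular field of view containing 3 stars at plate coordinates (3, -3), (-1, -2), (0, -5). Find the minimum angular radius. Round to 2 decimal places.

Call the three points A, B, C in the order given.
Side lengths²: AB² = 17, AC² = 13, BC² = 10.
Since AB² = 17 < 13 + 10 = 23, the triangle is acute, so the smallest enclosing circle is the circumcircle.
Circumcentre = (19/22, -67/22), r² = 1105/242.
r = √(1105/242) ≈ 2.14.

2.14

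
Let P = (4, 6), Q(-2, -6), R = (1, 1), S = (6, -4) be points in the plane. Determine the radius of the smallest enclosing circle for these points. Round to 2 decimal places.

The minimum enclosing circle of a finite set is fixed by two of the points (as a diameter) or three (as a circumcircle).
The farthest pair is P–Q with squared distance 180. The circle on this segment as diameter has centre (1, 0) and r² = 180/4 = 45.
Check R: distance² to centre = 1 ≤ 45, so it lies inside.
All remaining points lie in this disk, and no smaller disk contains both endpoints, so this is the minimum enclosing circle.
r = √45 ≈ 6.71.

6.71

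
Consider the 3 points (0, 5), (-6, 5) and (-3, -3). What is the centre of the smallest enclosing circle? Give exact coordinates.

Call the three points A, B, C in the order given.
Side lengths²: AB² = 36, AC² = 73, BC² = 73.
Since BC² = 73 < 73 + 36 = 109, the triangle is acute, so the smallest enclosing circle is the circumcircle.
Circumcentre = (-3, 1.5625), r² = 20.81640625.
Centre = (-3, 1.5625).

(-3, 1.5625)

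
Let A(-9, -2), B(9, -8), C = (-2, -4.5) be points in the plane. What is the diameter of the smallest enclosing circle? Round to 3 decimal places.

Side lengths²: AB² = 360, AC² = 55.25, BC² = 133.25.
Since AB² = 360 ≥ 133.25 + 55.25 = 188.5, the angle opposite AB is not acute, so the smallest enclosing circle has AB as diameter.
Centre = midpoint of AB = (0, -5), r² = 360/4 = 90.
Diameter = 2r = 2√90 ≈ 18.974.

18.974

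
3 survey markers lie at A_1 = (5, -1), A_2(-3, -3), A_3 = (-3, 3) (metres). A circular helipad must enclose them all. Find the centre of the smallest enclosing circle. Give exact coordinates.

Side lengths²: A_1A_2² = 68, A_1A_3² = 80, A_2A_3² = 36.
Since A_1A_3² = 80 < 68 + 36 = 104, the triangle is acute, so the smallest enclosing circle is the circumcircle.
Circumcentre = (0.5, 0), r² = 21.25.
Centre = (0.5, 0).

(0.5, 0)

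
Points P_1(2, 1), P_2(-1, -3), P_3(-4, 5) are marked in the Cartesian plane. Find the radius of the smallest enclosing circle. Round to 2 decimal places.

4.28

Side lengths²: P_1P_2² = 25, P_1P_3² = 52, P_2P_3² = 73.
Since P_2P_3² = 73 < 52 + 25 = 77, the triangle is acute, so the smallest enclosing circle is the circumcircle.
Circumcentre = (-41/18, 13/12), r² = 23725/1296.
r = √(23725/1296) ≈ 4.28.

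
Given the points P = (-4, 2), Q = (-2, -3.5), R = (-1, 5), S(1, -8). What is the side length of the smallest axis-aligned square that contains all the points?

13

The bounding box has width 5 and height 13.
An axis-aligned square enclosing the set must have side ≥ max(width, height).
So the minimum side is max(5, 13) = 13.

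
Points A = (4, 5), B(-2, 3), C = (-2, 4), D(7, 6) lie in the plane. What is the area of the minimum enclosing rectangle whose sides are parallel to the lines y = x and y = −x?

42

In coordinates u = x + y, v = x − y the rectangle is axis-aligned; the map (x,y)→(u,v) scales areas by 2.
u-values: 9, 1, 2, 13; range = 13 − 1 = 12.
v-values: -1, -5, -6, 1; range = 1 − (-6) = 7.
Area = (12 × 7) / 2 = 42.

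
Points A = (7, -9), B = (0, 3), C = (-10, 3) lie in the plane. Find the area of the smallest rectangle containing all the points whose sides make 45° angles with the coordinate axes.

In coordinates u = x + y, v = x − y the rectangle is axis-aligned; the map (x,y)→(u,v) scales areas by 2.
u-values: -2, 3, -7; range = 3 − (-7) = 10.
v-values: 16, -3, -13; range = 16 − (-13) = 29.
Area = (10 × 29) / 2 = 145.

145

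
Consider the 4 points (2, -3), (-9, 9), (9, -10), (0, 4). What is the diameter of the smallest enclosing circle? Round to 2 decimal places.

By Welzl's lemma the MEC is supported by two points (diametrically opposite) or three points (on a circumcircle).
The farthest pair is (-9, 9)–(9, -10) with squared distance 685. The circle on this segment as diameter has centre (0, -0.5) and r² = 685/4 = 171.25.
Check (2, -3): distance² to centre = 10.25 ≤ 171.25, so it lies inside.
All remaining points lie in this disk, and no smaller disk contains both endpoints, so this is the minimum enclosing circle.
Diameter = 2r = 2√(171.25) ≈ 26.17.

26.17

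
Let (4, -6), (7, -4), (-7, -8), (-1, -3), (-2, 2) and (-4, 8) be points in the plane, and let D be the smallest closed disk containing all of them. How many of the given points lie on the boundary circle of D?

The minimum enclosing circle of a finite set is fixed by two of the points (as a diameter) or three (as a circumcircle).
The minimum enclosing circle is determined by three boundary points: (7, -4), (-7, -8), (-4, 8).
Their circumcentre is (-1.5, -0.75) with r² = 82.8125.
The farthest remaining point (4, -6) is at distance² 57.8125 ≤ 82.8125.
The points at distance exactly r from the centre are (7, -4), (-7, -8), (-4, 8) — 3 points.

3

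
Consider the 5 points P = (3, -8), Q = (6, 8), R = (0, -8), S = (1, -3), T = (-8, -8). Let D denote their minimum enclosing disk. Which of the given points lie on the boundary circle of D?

The farthest pair is Q–T with squared distance 452. The circle on this segment as diameter has centre (-1, 0) and r² = 452/4 = 113.
Check P: distance² to centre = 80 ≤ 113, so it lies inside.
All remaining points lie in this disk, and no smaller disk contains both endpoints, so this is the minimum enclosing circle.
The points at distance exactly r from the centre are Q, T — 2 points.

Q, T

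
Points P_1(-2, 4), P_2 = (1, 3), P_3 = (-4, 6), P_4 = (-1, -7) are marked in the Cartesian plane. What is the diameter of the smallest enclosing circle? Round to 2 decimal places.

The farthest pair is P_3–P_4 with squared distance 178. The circle on this segment as diameter has centre (-2.5, -0.5) and r² = 178/4 = 44.5.
Check P_1: distance² to centre = 20.5 ≤ 44.5, so it lies inside.
All remaining points lie in this disk, and no smaller disk contains both endpoints, so this is the minimum enclosing circle.
Diameter = 2r = 2√(44.5) ≈ 13.34.

13.34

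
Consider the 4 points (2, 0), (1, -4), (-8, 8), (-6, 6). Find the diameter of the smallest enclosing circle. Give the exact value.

The farthest pair is (1, -4)–(-8, 8) with squared distance 225. The circle on this segment as diameter has centre (-3.5, 2) and r² = 225/4 = 56.25.
Check (2, 0): distance² to centre = 34.25 ≤ 56.25, so it lies inside.
All remaining points lie in this disk, and no smaller disk contains both endpoints, so this is the minimum enclosing circle.
Diameter = 2r = 2√(56.25) = 15.

15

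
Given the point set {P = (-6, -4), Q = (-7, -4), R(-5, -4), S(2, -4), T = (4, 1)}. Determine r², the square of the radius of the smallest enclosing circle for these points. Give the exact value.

The minimum enclosing circle of a finite set is fixed by two of the points (as a diameter) or three (as a circumcircle).
The farthest pair is Q–T with squared distance 146. The circle on this segment as diameter has centre (-1.5, -1.5) and r² = 146/4 = 36.5.
Check P: distance² to centre = 26.5 ≤ 36.5, so it lies inside.
All remaining points lie in this disk, and no smaller disk contains both endpoints, so this is the minimum enclosing circle.

36.5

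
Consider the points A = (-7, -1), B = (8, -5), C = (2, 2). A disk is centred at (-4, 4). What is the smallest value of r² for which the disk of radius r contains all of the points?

225

The required radius is the distance from (-4, 4) to the farthest point.
Squared distances: 34, 225, 40.
Maximum is 225, attained at B.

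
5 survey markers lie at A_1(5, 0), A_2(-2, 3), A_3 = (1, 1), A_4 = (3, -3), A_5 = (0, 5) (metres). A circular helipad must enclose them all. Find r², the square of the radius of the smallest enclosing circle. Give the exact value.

18.25

The minimum enclosing circle of a finite set is fixed by two of the points (as a diameter) or three (as a circumcircle).
The farthest pair is A_4–A_5 with squared distance 73. The circle on this segment as diameter has centre (1.5, 1) and r² = 73/4 = 18.25.
Check A_1: distance² to centre = 13.25 ≤ 18.25, so it lies inside.
All remaining points lie in this disk, and no smaller disk contains both endpoints, so this is the minimum enclosing circle.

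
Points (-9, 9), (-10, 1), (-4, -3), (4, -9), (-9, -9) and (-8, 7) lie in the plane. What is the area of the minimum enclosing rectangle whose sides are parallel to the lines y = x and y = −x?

In coordinates u = x + y, v = x − y the rectangle is axis-aligned; the map (x,y)→(u,v) scales areas by 2.
u-values: 0, -9, -7, -5, -18, -1; range = 0 − (-18) = 18.
v-values: -18, -11, -1, 13, 0, -15; range = 13 − (-18) = 31.
Area = (18 × 31) / 2 = 279.

279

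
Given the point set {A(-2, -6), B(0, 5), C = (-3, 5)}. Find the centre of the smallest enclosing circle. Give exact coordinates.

Side lengths²: AB² = 125, AC² = 122, BC² = 9.
Since AB² = 125 < 122 + 9 = 131, the triangle is acute, so the smallest enclosing circle is the circumcircle.
Circumcentre = (-1.5, -9/22), r² = 7625/242.
Centre = (-1.5, -9/22).

(-1.5, -9/22)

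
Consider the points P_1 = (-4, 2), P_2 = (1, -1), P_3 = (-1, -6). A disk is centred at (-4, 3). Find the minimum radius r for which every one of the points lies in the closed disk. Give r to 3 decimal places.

The required radius is the distance from (-4, 3) to the farthest point.
Squared distances: 1, 41, 90.
Maximum is 90, attained at P_3.
r = √90 ≈ 9.487.

9.487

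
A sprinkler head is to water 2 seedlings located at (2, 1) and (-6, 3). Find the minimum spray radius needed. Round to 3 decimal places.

The smallest circle enclosing two points has them as diameter endpoints.
Centre = midpoint = (-2, 2); r² = |(2, 1)−(-6, 3)|²/4 = 68/4 = 17.
r = √17 ≈ 4.123.

4.123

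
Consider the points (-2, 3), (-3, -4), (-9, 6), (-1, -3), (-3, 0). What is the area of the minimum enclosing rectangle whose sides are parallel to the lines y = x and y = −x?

68

In coordinates u = x + y, v = x − y the rectangle is axis-aligned; the map (x,y)→(u,v) scales areas by 2.
u-values: 1, -7, -3, -4, -3; range = 1 − (-7) = 8.
v-values: -5, 1, -15, 2, -3; range = 2 − (-15) = 17.
Area = (8 × 17) / 2 = 68.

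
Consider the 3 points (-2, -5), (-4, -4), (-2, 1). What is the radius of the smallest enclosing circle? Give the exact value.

3

Call the three points A, B, C in the order given.
Side lengths²: AB² = 5, AC² = 36, BC² = 29.
Since AC² = 36 ≥ 29 + 5 = 34, the angle opposite AC is not acute, so the smallest enclosing circle has AC as diameter.
Centre = midpoint of AC = (-2, -2), r² = 36/4 = 9.
r = √9 = 3.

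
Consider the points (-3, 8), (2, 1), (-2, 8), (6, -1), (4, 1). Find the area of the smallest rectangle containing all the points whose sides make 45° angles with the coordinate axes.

27

In coordinates u = x + y, v = x − y the rectangle is axis-aligned; the map (x,y)→(u,v) scales areas by 2.
u-values: 5, 3, 6, 5, 5; range = 6 − 3 = 3.
v-values: -11, 1, -10, 7, 3; range = 7 − (-11) = 18.
Area = (3 × 18) / 2 = 27.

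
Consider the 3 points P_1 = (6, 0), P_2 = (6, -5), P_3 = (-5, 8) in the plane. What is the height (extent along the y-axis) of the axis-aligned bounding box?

13

max y = 8, min y = -5, so height = 13.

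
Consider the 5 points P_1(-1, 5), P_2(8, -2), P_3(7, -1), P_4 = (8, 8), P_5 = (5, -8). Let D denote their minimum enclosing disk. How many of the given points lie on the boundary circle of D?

A smallest enclosing disk is always determined by at most three of the input points on its boundary.
The minimum enclosing circle is determined by three boundary points: P_1, P_4, P_5.
Their circumcentre is (101/18, 1/6) with r² = 10865/162.
The farthest remaining point P_2 is at distance² 1685/162 ≤ 10865/162.
The points at distance exactly r from the centre are P_1, P_4, P_5 — 3 points.

3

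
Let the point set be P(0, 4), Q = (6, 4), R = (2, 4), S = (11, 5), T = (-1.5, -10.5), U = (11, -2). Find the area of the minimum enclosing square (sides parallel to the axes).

The bounding box has width 12.5 and height 15.5.
An axis-aligned square enclosing the set must have side ≥ max(width, height).
So the minimum side is max(12.5, 15.5) = 15.5.
Area = 15.5² = 240.25.

240.25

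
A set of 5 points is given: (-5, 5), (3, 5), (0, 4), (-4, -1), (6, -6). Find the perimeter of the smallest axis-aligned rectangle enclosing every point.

44

Width = max x − min x = 6 − (-5) = 11.
Height = max y − min y = 5 − (-6) = 11.
Perimeter = 2(11 + 11) = 44.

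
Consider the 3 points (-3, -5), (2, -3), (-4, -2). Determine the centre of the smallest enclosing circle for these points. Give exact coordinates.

Call the three points A, B, C in the order given.
Side lengths²: AB² = 29, AC² = 10, BC² = 37.
Since BC² = 37 < 29 + 10 = 39, the triangle is acute, so the smallest enclosing circle is the circumcircle.
Circumcentre = (-35/34, -91/34), r² = 5365/578.
Centre = (-35/34, -91/34).

(-35/34, -91/34)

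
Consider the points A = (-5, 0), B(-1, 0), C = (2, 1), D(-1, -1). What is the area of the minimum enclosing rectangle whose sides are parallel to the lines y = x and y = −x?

In coordinates u = x + y, v = x − y the rectangle is axis-aligned; the map (x,y)→(u,v) scales areas by 2.
u-values: -5, -1, 3, -2; range = 3 − (-5) = 8.
v-values: -5, -1, 1, 0; range = 1 − (-5) = 6.
Area = (8 × 6) / 2 = 24.

24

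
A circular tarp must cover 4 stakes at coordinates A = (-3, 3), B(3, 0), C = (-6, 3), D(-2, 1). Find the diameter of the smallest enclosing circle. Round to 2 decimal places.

9.49

The minimum enclosing circle of a finite set is fixed by two of the points (as a diameter) or three (as a circumcircle).
The farthest pair is B–C with squared distance 90. The circle on this segment as diameter has centre (-1.5, 1.5) and r² = 90/4 = 22.5.
Check A: distance² to centre = 4.5 ≤ 22.5, so it lies inside.
All remaining points lie in this disk, and no smaller disk contains both endpoints, so this is the minimum enclosing circle.
Diameter = 2r = 2√(22.5) ≈ 9.49.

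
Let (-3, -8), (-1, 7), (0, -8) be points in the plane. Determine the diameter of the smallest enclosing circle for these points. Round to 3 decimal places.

15.166

Call the three points A, B, C in the order given.
Side lengths²: AB² = 229, AC² = 9, BC² = 226.
Since AB² = 229 < 226 + 9 = 235, the triangle is acute, so the smallest enclosing circle is the circumcircle.
Circumcentre = (-1.5, -17/30), r² = 25877/450.
Diameter = 2r = 2√(25877/450) ≈ 15.166.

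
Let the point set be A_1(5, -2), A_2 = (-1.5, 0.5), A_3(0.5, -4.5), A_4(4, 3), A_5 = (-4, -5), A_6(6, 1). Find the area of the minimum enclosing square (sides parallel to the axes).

100

The bounding box has width 10 and height 8.
An axis-aligned square enclosing the set must have side ≥ max(width, height).
So the minimum side is max(10, 8) = 10.
Area = 10² = 100.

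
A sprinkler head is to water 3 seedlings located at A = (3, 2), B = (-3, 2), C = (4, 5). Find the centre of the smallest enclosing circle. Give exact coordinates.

(0.5, 3.5)

Side lengths²: AB² = 36, AC² = 10, BC² = 58.
Since BC² = 58 ≥ 36 + 10 = 46, the angle opposite BC is not acute, so the smallest enclosing circle has BC as diameter.
Centre = midpoint of BC = (0.5, 3.5), r² = 58/4 = 14.5.
Centre = (0.5, 3.5).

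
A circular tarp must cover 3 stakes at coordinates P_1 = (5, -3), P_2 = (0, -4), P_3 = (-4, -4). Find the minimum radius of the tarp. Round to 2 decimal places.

4.53

Side lengths²: P_1P_2² = 26, P_1P_3² = 82, P_2P_3² = 16.
Since P_1P_3² = 82 ≥ 26 + 16 = 42, the angle opposite P_1P_3 is not acute, so the smallest enclosing circle has P_1P_3 as diameter.
Centre = midpoint of P_1P_3 = (0.5, -3.5), r² = 82/4 = 20.5.
r = √(20.5) ≈ 4.53.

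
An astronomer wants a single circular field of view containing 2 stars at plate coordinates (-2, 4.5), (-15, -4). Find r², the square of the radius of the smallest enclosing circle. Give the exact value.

The smallest circle enclosing two points has them as diameter endpoints.
Centre = midpoint = (-8.5, 0.25); r² = |(-2, 4.5)−(-15, -4)|²/4 = 241.25/4 = 60.3125.

60.3125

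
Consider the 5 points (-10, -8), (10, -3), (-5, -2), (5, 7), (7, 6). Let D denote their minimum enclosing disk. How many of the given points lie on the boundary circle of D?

The minimum enclosing circle is determined by three boundary points: (-10, -8), (10, -3), (7, 6).
Their circumcentre is (-25/26, -43/26) with r² = 41225/338.
The farthest remaining point (5, 7) is at distance² 37325/338 ≤ 41225/338.
The points at distance exactly r from the centre are (-10, -8), (10, -3), (7, 6) — 3 points.

3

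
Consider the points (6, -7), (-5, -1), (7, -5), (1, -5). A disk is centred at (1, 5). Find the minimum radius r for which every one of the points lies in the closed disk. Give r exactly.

The required radius is the distance from (1, 5) to the farthest point.
Squared distances: 169, 72, 136, 100.
Maximum is 169, attained at (6, -7).
r = √169 = 13.

13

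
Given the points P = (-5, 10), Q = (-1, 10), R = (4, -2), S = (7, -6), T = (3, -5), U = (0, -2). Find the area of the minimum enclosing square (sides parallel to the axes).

256

The bounding box has width 12 and height 16.
An axis-aligned square enclosing the set must have side ≥ max(width, height).
So the minimum side is max(12, 16) = 16.
Area = 16² = 256.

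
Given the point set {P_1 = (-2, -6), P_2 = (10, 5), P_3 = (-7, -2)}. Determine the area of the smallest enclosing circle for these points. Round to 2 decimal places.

265.46

Side lengths²: P_1P_2² = 265, P_1P_3² = 41, P_2P_3² = 338.
Since P_2P_3² = 338 ≥ 265 + 41 = 306, the angle opposite P_2P_3 is not acute, so the smallest enclosing circle has P_2P_3 as diameter.
Centre = midpoint of P_2P_3 = (1.5, 1.5), r² = 338/4 = 84.5.
Area = π·r² = π·84.5 ≈ 265.46.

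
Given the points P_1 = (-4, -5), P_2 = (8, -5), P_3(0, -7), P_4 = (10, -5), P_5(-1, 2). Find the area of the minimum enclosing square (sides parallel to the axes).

196

The bounding box has width 14 and height 9.
An axis-aligned square enclosing the set must have side ≥ max(width, height).
So the minimum side is max(14, 9) = 14.
Area = 14² = 196.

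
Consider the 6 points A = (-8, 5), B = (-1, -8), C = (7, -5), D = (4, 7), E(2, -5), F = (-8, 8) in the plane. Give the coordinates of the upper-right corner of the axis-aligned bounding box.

(7, 8)

x-range [-8, 7], y-range [-8, 8].
The upper-right corner is (7, 8).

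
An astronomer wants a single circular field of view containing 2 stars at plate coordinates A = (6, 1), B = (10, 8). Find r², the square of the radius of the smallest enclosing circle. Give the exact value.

The smallest circle enclosing two points has them as diameter endpoints.
Centre = midpoint = (8, 4.5); r² = |AB|²/4 = 65/4 = 16.25.

16.25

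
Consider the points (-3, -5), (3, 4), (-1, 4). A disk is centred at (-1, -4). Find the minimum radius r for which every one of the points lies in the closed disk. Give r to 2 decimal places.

The required radius is the distance from (-1, -4) to the farthest point.
Squared distances: 5, 80, 64.
Maximum is 80, attained at (3, 4).
r = √80 ≈ 8.94.

8.94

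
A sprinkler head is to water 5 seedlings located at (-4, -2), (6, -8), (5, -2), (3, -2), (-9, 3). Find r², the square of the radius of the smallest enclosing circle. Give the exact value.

86.5

The farthest pair is (6, -8)–(-9, 3) with squared distance 346. The circle on this segment as diameter has centre (-1.5, -2.5) and r² = 346/4 = 86.5.
Check (-4, -2): distance² to centre = 6.5 ≤ 86.5, so it lies inside.
All remaining points lie in this disk, and no smaller disk contains both endpoints, so this is the minimum enclosing circle.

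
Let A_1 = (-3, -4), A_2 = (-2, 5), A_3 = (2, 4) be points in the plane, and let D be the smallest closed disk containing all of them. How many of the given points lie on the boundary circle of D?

3

Side lengths²: A_1A_2² = 82, A_1A_3² = 89, A_2A_3² = 17.
Since A_1A_3² = 89 < 82 + 17 = 99, the triangle is acute, so the smallest enclosing circle is the circumcircle.
Circumcentre = (-77/74, 25/74), r² = 62033/2738.
The points at distance exactly r from the centre are A_1, A_2, A_3 — 3 points.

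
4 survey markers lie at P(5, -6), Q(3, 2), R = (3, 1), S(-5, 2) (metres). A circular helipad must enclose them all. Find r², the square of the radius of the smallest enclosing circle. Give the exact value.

By Welzl's lemma the MEC is supported by two points (diametrically opposite) or three points (on a circumcircle).
The farthest pair is P–S with squared distance 164. The circle on this segment as diameter has centre (0, -2) and r² = 164/4 = 41.
Check Q: distance² to centre = 25 ≤ 41, so it lies inside.
All remaining points lie in this disk, and no smaller disk contains both endpoints, so this is the minimum enclosing circle.

41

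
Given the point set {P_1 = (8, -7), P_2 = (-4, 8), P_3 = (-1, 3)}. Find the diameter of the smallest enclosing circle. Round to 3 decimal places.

19.209

Side lengths²: P_1P_2² = 369, P_1P_3² = 181, P_2P_3² = 34.
Since P_1P_2² = 369 ≥ 181 + 34 = 215, the angle opposite P_1P_2 is not acute, so the smallest enclosing circle has P_1P_2 as diameter.
Centre = midpoint of P_1P_2 = (2, 0.5), r² = 369/4 = 92.25.
Diameter = 2r = 2√(92.25) ≈ 19.209.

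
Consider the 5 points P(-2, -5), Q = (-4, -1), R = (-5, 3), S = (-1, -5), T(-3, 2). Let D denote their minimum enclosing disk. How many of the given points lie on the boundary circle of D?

2

The farthest pair is R–S with squared distance 80. The circle on this segment as diameter has centre (-3, -1) and r² = 80/4 = 20.
Check P: distance² to centre = 17 ≤ 20, so it lies inside.
All remaining points lie in this disk, and no smaller disk contains both endpoints, so this is the minimum enclosing circle.
The points at distance exactly r from the centre are R, S — 2 points.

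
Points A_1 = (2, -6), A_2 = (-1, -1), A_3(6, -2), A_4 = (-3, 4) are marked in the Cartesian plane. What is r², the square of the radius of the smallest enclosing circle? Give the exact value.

A smallest enclosing disk is always determined by at most three of the input points on its boundary.
The minimum enclosing circle is determined by three boundary points: A_1, A_3, A_4.
Their circumcentre is (0.5, -0.5) with r² = 32.5.
The farthest remaining point A_2 is at distance² 2.5 ≤ 32.5.

32.5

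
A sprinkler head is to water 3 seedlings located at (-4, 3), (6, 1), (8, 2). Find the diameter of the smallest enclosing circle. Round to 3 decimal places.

Call the three points A, B, C in the order given.
Side lengths²: AB² = 104, AC² = 145, BC² = 5.
Since AC² = 145 ≥ 104 + 5 = 109, the angle opposite AC is not acute, so the smallest enclosing circle has AC as diameter.
Centre = midpoint of AC = (2, 2.5), r² = 145/4 = 36.25.
Diameter = 2r = 2√(36.25) ≈ 12.042.

12.042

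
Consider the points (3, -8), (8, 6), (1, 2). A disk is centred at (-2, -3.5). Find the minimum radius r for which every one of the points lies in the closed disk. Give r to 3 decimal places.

13.793

The required radius is the distance from (-2, -3.5) to the farthest point.
Squared distances: 45.25, 190.25, 39.25.
Maximum is 190.25, attained at (8, 6).
r = √(190.25) ≈ 13.793.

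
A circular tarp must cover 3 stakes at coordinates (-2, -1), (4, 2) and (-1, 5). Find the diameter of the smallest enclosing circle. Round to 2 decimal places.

Call the three points A, B, C in the order given.
Side lengths²: AB² = 45, AC² = 37, BC² = 34.
Since AB² = 45 < 37 + 34 = 71, the triangle is acute, so the smallest enclosing circle is the circumcircle.
Circumcentre = (9/22, 37/22), r² = 3145/242.
Diameter = 2r = 2√(3145/242) ≈ 7.21.

7.21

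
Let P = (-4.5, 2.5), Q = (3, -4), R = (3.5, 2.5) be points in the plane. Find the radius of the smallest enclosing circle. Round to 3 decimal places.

4.977

Side lengths²: PQ² = 98.5, PR² = 64, QR² = 42.5.
Since PQ² = 98.5 < 64 + 42.5 = 106.5, the triangle is acute, so the smallest enclosing circle is the circumcircle.
Circumcentre = (-0.5, -6/13), r² = 16745/676.
r = √(16745/676) ≈ 4.977.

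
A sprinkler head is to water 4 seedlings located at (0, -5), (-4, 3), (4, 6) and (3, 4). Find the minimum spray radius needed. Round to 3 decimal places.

5.885

By Welzl's lemma the MEC is supported by two points (diametrically opposite) or three points (on a circumcircle).
The minimum enclosing circle is determined by three boundary points: (0, -5), (-4, 3), (4, 6).
Their circumcentre is (27/19, 27/38) with r² = 50005/1444.
The farthest remaining point (3, 4) is at distance² 19225/1444 ≤ 50005/1444.
r = √(50005/1444) ≈ 5.885.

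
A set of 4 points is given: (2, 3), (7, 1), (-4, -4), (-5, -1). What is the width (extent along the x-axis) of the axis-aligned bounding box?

max x = 7, min x = -5, so width = 12.

12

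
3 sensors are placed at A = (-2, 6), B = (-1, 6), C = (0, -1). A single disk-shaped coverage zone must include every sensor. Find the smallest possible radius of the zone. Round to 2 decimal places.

Side lengths²: AB² = 1, AC² = 53, BC² = 50.
Since AC² = 53 ≥ 50 + 1 = 51, the angle opposite AC is not acute, so the smallest enclosing circle has AC as diameter.
Centre = midpoint of AC = (-1, 2.5), r² = 53/4 = 13.25.
r = √(13.25) ≈ 3.64.

3.64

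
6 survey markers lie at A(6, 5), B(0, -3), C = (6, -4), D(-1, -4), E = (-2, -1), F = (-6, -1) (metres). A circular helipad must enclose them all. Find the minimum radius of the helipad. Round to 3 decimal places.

A smallest enclosing disk is always determined by at most three of the input points on its boundary.
The minimum enclosing circle is determined by three boundary points: A, C, F.
Their circumcentre is (0.75, 0.5) with r² = 47.8125.
The farthest remaining point D is at distance² 23.3125 ≤ 47.8125.
r = √(47.8125) ≈ 6.915.

6.915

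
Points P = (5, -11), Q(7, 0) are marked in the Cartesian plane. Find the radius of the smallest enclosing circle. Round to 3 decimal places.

The smallest circle enclosing two points has them as diameter endpoints.
Centre = midpoint = (6, -5.5); r² = |PQ|²/4 = 125/4 = 31.25.
r = √(31.25) ≈ 5.590.

5.590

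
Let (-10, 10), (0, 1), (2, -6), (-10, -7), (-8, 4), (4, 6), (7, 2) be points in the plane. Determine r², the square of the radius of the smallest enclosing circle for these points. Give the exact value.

A smallest enclosing disk is always determined by at most three of the input points on its boundary.
The minimum enclosing circle is determined by three boundary points: (-10, 10), (-10, -7), (7, 2).
Their circumcentre is (-123/34, 1.5) with r² = 65305/578.
The farthest remaining point (2, -6) is at distance² 50753/578 ≤ 65305/578.

65305/578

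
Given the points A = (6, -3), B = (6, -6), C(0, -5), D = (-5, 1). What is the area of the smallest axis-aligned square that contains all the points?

The bounding box has width 11 and height 7.
An axis-aligned square enclosing the set must have side ≥ max(width, height).
So the minimum side is max(11, 7) = 11.
Area = 11² = 121.

121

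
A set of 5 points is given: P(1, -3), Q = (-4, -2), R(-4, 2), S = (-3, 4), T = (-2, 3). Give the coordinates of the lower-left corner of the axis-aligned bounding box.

(-4, -3)

x-range [-4, 1], y-range [-3, 4].
The lower-left corner is (-4, -3).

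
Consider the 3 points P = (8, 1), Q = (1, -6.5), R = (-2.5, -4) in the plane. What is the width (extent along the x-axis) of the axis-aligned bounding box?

max x = 8, min x = -2.5, so width = 10.5.

10.5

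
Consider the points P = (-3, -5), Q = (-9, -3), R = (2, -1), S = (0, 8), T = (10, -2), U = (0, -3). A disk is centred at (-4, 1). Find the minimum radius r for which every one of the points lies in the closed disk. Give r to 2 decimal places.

The required radius is the distance from (-4, 1) to the farthest point.
Squared distances: 37, 41, 40, 65, 205, 32.
Maximum is 205, attained at T.
r = √205 ≈ 14.32.

14.32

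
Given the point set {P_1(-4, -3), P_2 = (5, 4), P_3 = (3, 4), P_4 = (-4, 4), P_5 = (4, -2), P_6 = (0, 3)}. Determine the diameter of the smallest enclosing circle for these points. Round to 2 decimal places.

The farthest pair is P_1–P_2 with squared distance 130. The circle on this segment as diameter has centre (0.5, 0.5) and r² = 130/4 = 32.5.
Check P_3: distance² to centre = 18.5 ≤ 32.5, so it lies inside.
All remaining points lie in this disk, and no smaller disk contains both endpoints, so this is the minimum enclosing circle.
Diameter = 2r = 2√(32.5) ≈ 11.40.

11.40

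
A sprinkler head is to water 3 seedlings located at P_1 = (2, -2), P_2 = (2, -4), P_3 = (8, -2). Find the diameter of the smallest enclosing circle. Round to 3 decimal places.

Side lengths²: P_1P_2² = 4, P_1P_3² = 36, P_2P_3² = 40.
Since P_2P_3² = 40 ≥ 36 + 4 = 40, the angle opposite P_2P_3 is not acute, so the smallest enclosing circle has P_2P_3 as diameter.
Centre = midpoint of P_2P_3 = (5, -3), r² = 40/4 = 10.
Diameter = 2r = 2√10 ≈ 6.325.

6.325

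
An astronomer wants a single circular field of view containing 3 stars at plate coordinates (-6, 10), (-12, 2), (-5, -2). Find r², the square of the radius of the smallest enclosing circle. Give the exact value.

Call the three points A, B, C in the order given.
Side lengths²: AB² = 100, AC² = 145, BC² = 65.
Since AC² = 145 < 100 + 65 = 165, the triangle is acute, so the smallest enclosing circle is the circumcircle.
Circumcentre = (-6.25, 3.9375), r² = 36.81640625.

36.81640625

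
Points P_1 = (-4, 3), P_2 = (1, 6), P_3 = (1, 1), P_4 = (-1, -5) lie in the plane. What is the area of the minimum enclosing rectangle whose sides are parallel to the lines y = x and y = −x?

71.5

In coordinates u = x + y, v = x − y the rectangle is axis-aligned; the map (x,y)→(u,v) scales areas by 2.
u-values: -1, 7, 2, -6; range = 7 − (-6) = 13.
v-values: -7, -5, 0, 4; range = 4 − (-7) = 11.
Area = (13 × 11) / 2 = 71.5.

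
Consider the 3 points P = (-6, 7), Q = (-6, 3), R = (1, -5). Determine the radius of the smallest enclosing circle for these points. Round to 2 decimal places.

6.95

Side lengths²: PQ² = 16, PR² = 193, QR² = 113.
Since PR² = 193 ≥ 113 + 16 = 129, the angle opposite PR is not acute, so the smallest enclosing circle has PR as diameter.
Centre = midpoint of PR = (-2.5, 1), r² = 193/4 = 48.25.
r = √(48.25) ≈ 6.95.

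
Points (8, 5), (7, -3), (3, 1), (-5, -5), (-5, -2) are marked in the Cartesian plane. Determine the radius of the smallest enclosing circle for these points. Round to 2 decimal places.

The minimum enclosing circle of a finite set is fixed by two of the points (as a diameter) or three (as a circumcircle).
The farthest pair is (8, 5)–(-5, -5) with squared distance 269. The circle on this segment as diameter has centre (1.5, 0) and r² = 269/4 = 67.25.
Check (7, -3): distance² to centre = 39.25 ≤ 67.25, so it lies inside.
All remaining points lie in this disk, and no smaller disk contains both endpoints, so this is the minimum enclosing circle.
r = √(67.25) ≈ 8.20.

8.20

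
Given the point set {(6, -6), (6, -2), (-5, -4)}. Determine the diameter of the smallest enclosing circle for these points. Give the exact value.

125/11

Call the three points A, B, C in the order given.
Side lengths²: AB² = 16, AC² = 125, BC² = 125.
Since BC² = 125 < 125 + 16 = 141, the triangle is acute, so the smallest enclosing circle is the circumcircle.
Circumcentre = (15/22, -4), r² = 15625/484.
Diameter = 2r = 2√(15625/484) = 125/11.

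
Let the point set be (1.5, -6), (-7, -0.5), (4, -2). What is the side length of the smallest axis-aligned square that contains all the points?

11

The bounding box has width 11 and height 5.5.
An axis-aligned square enclosing the set must have side ≥ max(width, height).
So the minimum side is max(11, 5.5) = 11.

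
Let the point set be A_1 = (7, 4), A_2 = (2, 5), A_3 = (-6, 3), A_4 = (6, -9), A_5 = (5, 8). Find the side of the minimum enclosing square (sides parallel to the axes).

The bounding box has width 13 and height 17.
An axis-aligned square enclosing the set must have side ≥ max(width, height).
So the minimum side is max(13, 17) = 17.

17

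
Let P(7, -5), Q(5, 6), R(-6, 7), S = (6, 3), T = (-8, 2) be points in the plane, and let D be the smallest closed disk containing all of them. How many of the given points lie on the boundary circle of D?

A smallest enclosing disk is always determined by at most three of the input points on its boundary.
The farthest pair is P–R with squared distance 313. The circle on this segment as diameter has centre (0.5, 1) and r² = 313/4 = 78.25.
Check Q: distance² to centre = 45.25 ≤ 78.25, so it lies inside.
All remaining points lie in this disk, and no smaller disk contains both endpoints, so this is the minimum enclosing circle.
The points at distance exactly r from the centre are P, R — 2 points.

2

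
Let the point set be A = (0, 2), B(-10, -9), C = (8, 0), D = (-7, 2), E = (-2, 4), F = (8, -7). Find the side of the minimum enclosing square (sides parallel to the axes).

18

The bounding box has width 18 and height 13.
An axis-aligned square enclosing the set must have side ≥ max(width, height).
So the minimum side is max(18, 13) = 18.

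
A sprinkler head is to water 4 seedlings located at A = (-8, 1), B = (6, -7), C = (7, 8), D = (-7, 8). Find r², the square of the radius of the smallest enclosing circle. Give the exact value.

22261/225

The minimum enclosing circle of a finite set is fixed by two of the points (as a diameter) or three (as a circumcircle).
The minimum enclosing circle is determined by three boundary points: B, C, D.
Their circumcentre is (0, 14/15) with r² = 22261/225.
The farthest remaining point A is at distance² 14401/225 ≤ 22261/225.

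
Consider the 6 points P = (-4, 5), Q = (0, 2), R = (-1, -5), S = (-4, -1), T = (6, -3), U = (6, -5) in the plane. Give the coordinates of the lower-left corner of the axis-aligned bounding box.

x-range [-4, 6], y-range [-5, 5].
The lower-left corner is (-4, -5).

(-4, -5)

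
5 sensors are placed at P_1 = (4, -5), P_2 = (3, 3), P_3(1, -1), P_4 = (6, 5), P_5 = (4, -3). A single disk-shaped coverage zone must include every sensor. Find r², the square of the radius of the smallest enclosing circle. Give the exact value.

26

A smallest enclosing disk is always determined by at most three of the input points on its boundary.
The farthest pair is P_1–P_4 with squared distance 104. The circle on this segment as diameter has centre (5, 0) and r² = 104/4 = 26.
Check P_2: distance² to centre = 13 ≤ 26, so it lies inside.
All remaining points lie in this disk, and no smaller disk contains both endpoints, so this is the minimum enclosing circle.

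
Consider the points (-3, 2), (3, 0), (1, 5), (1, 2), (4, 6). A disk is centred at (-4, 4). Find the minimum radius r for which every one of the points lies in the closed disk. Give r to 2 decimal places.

8.25

The required radius is the distance from (-4, 4) to the farthest point.
Squared distances: 5, 65, 26, 29, 68.
Maximum is 68, attained at (4, 6).
r = √68 ≈ 8.25.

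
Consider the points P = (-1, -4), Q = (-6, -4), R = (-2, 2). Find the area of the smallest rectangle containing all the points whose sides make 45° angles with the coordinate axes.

35

In coordinates u = x + y, v = x − y the rectangle is axis-aligned; the map (x,y)→(u,v) scales areas by 2.
u-values: -5, -10, 0; range = 0 − (-10) = 10.
v-values: 3, -2, -4; range = 3 − (-4) = 7.
Area = (10 × 7) / 2 = 35.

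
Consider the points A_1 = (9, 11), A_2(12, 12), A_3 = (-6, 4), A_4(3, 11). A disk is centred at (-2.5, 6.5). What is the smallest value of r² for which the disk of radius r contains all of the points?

The required radius is the distance from (-2.5, 6.5) to the farthest point.
Squared distances: 152.5, 240.5, 18.5, 50.5.
Maximum is 240.5, attained at A_2.

240.5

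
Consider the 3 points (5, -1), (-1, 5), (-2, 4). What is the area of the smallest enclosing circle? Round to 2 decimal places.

Call the three points A, B, C in the order given.
Side lengths²: AB² = 72, AC² = 74, BC² = 2.
Since AC² = 74 ≥ 72 + 2 = 74, the angle opposite AC is not acute, so the smallest enclosing circle has AC as diameter.
Centre = midpoint of AC = (1.5, 1.5), r² = 74/4 = 18.5.
Area = π·r² = π·18.5 ≈ 58.12.

58.12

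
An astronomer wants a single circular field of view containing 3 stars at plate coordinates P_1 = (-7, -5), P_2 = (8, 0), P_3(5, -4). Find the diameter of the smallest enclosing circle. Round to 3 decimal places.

15.811

Side lengths²: P_1P_2² = 250, P_1P_3² = 145, P_2P_3² = 25.
Since P_1P_2² = 250 ≥ 145 + 25 = 170, the angle opposite P_1P_2 is not acute, so the smallest enclosing circle has P_1P_2 as diameter.
Centre = midpoint of P_1P_2 = (0.5, -2.5), r² = 250/4 = 62.5.
Diameter = 2r = 2√(62.5) ≈ 15.811.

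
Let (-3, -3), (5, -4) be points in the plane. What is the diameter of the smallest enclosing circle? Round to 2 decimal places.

The smallest circle enclosing two points has them as diameter endpoints.
Centre = midpoint = (1, -3.5); r² = |(-3, -3)−(5, -4)|²/4 = 65/4 = 16.25.
Diameter = 2r = 2√(16.25) ≈ 8.06.

8.06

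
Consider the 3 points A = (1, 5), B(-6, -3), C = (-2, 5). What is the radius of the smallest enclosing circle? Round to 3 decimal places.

Side lengths²: AB² = 113, AC² = 9, BC² = 80.
Since AB² = 113 ≥ 80 + 9 = 89, the angle opposite AB is not acute, so the smallest enclosing circle has AB as diameter.
Centre = midpoint of AB = (-2.5, 1), r² = 113/4 = 28.25.
r = √(28.25) ≈ 5.315.

5.315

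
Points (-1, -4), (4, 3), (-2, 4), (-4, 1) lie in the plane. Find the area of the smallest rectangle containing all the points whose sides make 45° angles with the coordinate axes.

54

In coordinates u = x + y, v = x − y the rectangle is axis-aligned; the map (x,y)→(u,v) scales areas by 2.
u-values: -5, 7, 2, -3; range = 7 − (-5) = 12.
v-values: 3, 1, -6, -5; range = 3 − (-6) = 9.
Area = (12 × 9) / 2 = 54.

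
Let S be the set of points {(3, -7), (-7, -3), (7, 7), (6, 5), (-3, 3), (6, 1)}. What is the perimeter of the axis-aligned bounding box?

Width = max x − min x = 7 − (-7) = 14.
Height = max y − min y = 7 − (-7) = 14.
Perimeter = 2(14 + 14) = 56.

56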